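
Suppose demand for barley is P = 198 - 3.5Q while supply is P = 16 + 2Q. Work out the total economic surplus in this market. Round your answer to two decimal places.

3011.27

Set 198 - 3.5Q = 16 + 2Q, which gives 182 = 5.5Q, so Q* = 33.0909 and P* = 198 - 3.5(33.0909) = 82.1818.
Total surplus is the full triangle between the curves from 0 to Q*: (1/2)(33.0909)(198 - 16) = 3011.2727.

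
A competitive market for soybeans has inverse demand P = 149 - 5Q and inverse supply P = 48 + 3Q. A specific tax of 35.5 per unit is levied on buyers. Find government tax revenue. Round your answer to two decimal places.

290.66

Pre-tax equilibrium: 149 - 5Q = 48 + 3Q gives Q* = 12.625, P* = 85.875.
With the tax, buyers' net willingness to pay falls by 35.5: (149 - 35.5) - 5Q = 48 + 3Q, so Q_t = 8.1875. Buyers pay P_b = 108.0625; sellers receive P_s = P_b - 35.5 = 72.5625.
Revenue is the tax times quantity traded: 35.5 x 8.1875 = 290.6562.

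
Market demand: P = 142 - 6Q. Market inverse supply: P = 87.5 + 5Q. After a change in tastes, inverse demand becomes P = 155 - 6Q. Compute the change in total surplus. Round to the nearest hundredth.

Initial equilibrium: Q_0 = 4.9545, P_0 = 112.2727; CS_0 = (1/2)(4.9545)(29.7273) = 73.6426, PS_0 = (1/2)(4.9545)(24.7727) = 61.3688.
New equilibrium: 155 - 6Q = 87.5 + 5Q gives Q_1 = 6.1364, P_1 = 118.1818; CS_1 = 112.9649, PS_1 = 94.1374.
Change in total surplus = (112.9649 + 94.1374) - (73.6426 + 61.3688) = 72.0909.

72.09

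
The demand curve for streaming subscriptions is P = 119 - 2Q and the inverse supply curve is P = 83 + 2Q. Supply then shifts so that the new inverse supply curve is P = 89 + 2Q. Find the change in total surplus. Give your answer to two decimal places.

Initial equilibrium: Q_0 = 9, P_0 = 101; CS_0 = (1/2)(9)(18) = 81, PS_0 = (1/2)(9)(18) = 81.
New equilibrium: 119 - 2Q = 89 + 2Q gives Q_1 = 7.5, P_1 = 104; CS_1 = 56.25, PS_1 = 56.25.
Change in total surplus = (56.25 + 56.25) - (81 + 81) = -49.5.

-49.50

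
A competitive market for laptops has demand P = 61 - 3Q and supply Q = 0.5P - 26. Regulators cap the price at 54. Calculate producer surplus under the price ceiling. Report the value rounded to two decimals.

Rewriting supply in inverse form: P = 52 + 2Q.
Free-market equilibrium: 61 - 3Q = 52 + 2Q gives Q* = 1.8, P* = 55.6.
At the ceiling price 54, quantity supplied is (54 - 52)/2 = 1; supply is the short side, so Q = 1 trades at P = 54.
PS is the triangle above supply below 54: (1/2)(1)(54 - 52) = 1.

1.00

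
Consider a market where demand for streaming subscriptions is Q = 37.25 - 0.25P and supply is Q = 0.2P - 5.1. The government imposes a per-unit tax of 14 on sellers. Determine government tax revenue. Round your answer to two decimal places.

170.33

Rewriting demand in inverse form: P = 149 - 4Q.
Rewriting supply in inverse form: P = 25.5 + 5Q.
Pre-tax equilibrium: 149 - 4Q = 25.5 + 5Q gives Q* = 13.7222, P* = 94.1111.
A tax on sellers shifts supply up by 14: 149 - 4Q = 25.5 + 5Q + 14, so Q_t = 12.1667. Buyers pay P_b = 100.3333; sellers receive P_s = P_b - 14 = 86.3333.
Tax revenue = t x Q_t = 14 x 12.1667 = 170.3333.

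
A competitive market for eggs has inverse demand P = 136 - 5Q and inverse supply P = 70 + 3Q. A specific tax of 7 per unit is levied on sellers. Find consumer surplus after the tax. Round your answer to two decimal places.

135.98

Without the tax, 136 - 5Q = 70 + 3Q so Q* = 8.25 and P* = 94.75.
With the tax, sellers need 7 more per unit: 136 - 5Q = 70 + 3Q + 7, so Q_t = 7.375. Buyers pay P_b = 99.125; sellers receive P_s = P_b - 7 = 92.125.
Consumer surplus is the triangle under demand above P_b: (1/2)(7.375)(136 - 99.125) = 135.9766.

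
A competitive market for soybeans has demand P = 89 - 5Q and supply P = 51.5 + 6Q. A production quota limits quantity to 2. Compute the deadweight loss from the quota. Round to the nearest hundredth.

10.92

Without the quota, 89 - 5Q = 51.5 + 6Q gives Q* = 3.4091.
At Q = 2 the demand price is 89 - 5(2) = 79 and the supply price is 51.5 + 6(2) = 63.5.
Deadweight loss is the triangle between the curves from 2 to 3.4091: (1/2)(79 - 63.5)(3.4091 - 2) = 10.9205.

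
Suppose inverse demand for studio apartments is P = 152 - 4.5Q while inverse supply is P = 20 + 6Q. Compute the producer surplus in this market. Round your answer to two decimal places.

474.12

Equilibrium: 152 - 4.5Q = 20 + 6Q, so Q* = 12.5714 and P* = 95.4286.
Producer surplus is the triangle above supply below P*: (1/2)(12.5714)(95.4286 - 20) = (1/2)(12.5714)(75.4286) = 474.1224.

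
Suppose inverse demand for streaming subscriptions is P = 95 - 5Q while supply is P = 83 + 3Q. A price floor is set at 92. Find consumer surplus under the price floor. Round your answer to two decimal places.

Without the control, 95 - 5Q = 83 + 3Q so Q* = 1.5 and P* = 87.5.
At the floor price 92, quantity demanded is (95 - 92)/5 = 0.6; demand is the short side, so Q = 0.6 trades at P = 92.
CS is the triangle under demand above 92: (1/2)(0.6)(95 - 92) = 0.9.

0.90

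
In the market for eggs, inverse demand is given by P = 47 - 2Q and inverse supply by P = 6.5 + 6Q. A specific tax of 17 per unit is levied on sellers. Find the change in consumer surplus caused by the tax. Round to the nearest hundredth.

-17.00

Pre-tax equilibrium: 47 - 2Q = 6.5 + 6Q gives Q* = 5.0625, P* = 36.875.
A tax on sellers shifts supply up by 17: 47 - 2Q = 6.5 + 6Q + 17, so Q_t = 2.9375. Buyers pay P_b = 41.125; sellers receive P_s = P_b - 17 = 24.125.
Consumers lose the trapezoid between P* and P_b out to Q_t plus the triangle from Q_t to Q*: change in CS = 8.6289 - 25.6289 = -17.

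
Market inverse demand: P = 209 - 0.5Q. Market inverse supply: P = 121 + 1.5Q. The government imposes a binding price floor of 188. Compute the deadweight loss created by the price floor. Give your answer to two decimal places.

4.00

Without the control, 209 - 0.5Q = 121 + 1.5Q so Q* = 44 and P* = 187.
At P = 188, buyers demand (209 - 188)/0.5 = 42 while sellers would supply more, so the quantity traded is 42 at price 188.
The lost-trades triangle has base Q* - 42 = 2 and height equal to the gap between the curves at Q = 42, which is 188 - 184 = 4. DWL = (1/2)(2)(4) = 4.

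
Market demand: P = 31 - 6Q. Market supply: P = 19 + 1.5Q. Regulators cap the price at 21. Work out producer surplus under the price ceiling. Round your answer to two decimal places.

Without the control, 31 - 6Q = 19 + 1.5Q so Q* = 1.6 and P* = 21.4.
At the ceiling price 21, quantity supplied is (21 - 19)/1.5 = 1.3333; supply is the short side, so Q = 1.3333 trades at P = 21.
PS is the triangle above supply below 21: (1/2)(1.3333)(21 - 19) = 1.3333.

1.33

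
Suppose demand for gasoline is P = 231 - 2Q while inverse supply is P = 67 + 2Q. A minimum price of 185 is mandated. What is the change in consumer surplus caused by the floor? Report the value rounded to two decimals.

Without the control, 231 - 2Q = 67 + 2Q so Q* = 41 and P* = 149.
At P = 185, buyers demand (231 - 185)/2 = 23 while sellers would supply more, so the quantity traded is 23 at price 185.
CS goes from (1/2)(41)(82) = 1681 to 529 (computed as (231 - 185)(23) - (1/2)(2)(23)^2), a change of -1152.

-1152.00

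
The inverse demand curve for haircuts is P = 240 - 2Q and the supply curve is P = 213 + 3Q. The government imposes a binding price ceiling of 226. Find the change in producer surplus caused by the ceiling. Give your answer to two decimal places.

-15.57

Without the control, 240 - 2Q = 213 + 3Q so Q* = 5.4 and P* = 229.2.
At P = 226, sellers supply (226 - 213)/3 = 4.3333 while buyers want more, so the quantity traded is 4.3333 at price 226.
PS goes from (1/2)(5.4)(16.2) = 43.74 to 28.1667 (computed as (226 - 213)(4.3333) - (1/2)(3)(4.3333)^2), a change of -15.5733.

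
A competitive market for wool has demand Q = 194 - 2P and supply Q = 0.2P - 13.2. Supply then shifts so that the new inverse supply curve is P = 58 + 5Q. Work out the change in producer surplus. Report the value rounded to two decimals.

Rewriting demand in inverse form: P = 97 - 0.5Q.
Rewriting supply in inverse form: P = 66 + 5Q.
Initial equilibrium: Q_0 = 5.6364, P_0 = 94.1818; CS_0 = (1/2)(5.6364)(2.8182) = 7.9421, PS_0 = (1/2)(5.6364)(28.1818) = 79.4215.
New equilibrium: 97 - 0.5Q = 58 + 5Q gives Q_1 = 7.0909, P_1 = 93.4545; CS_1 = 12.5702, PS_1 = 125.7025.
Change in producer surplus = 125.7025 - 79.4215 = 46.281.

46.28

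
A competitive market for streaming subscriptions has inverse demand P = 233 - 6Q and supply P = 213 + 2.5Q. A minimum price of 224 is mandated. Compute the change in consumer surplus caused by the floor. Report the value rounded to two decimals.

Without the control, 233 - 6Q = 213 + 2.5Q so Q* = 2.3529 and P* = 218.8824.
At P = 224, buyers demand (233 - 224)/6 = 1.5 while sellers would supply more, so the quantity traded is 1.5 at price 224.
CS goes from (1/2)(2.3529)(14.1176) = 16.609 to 6.75 (computed as (233 - 224)(1.5) - (1/2)(6)(1.5)^2), a change of -9.859.

-9.86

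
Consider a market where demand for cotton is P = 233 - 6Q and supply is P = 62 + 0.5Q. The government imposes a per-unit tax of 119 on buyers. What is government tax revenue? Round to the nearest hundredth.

Pre-tax equilibrium: 233 - 6Q = 62 + 0.5Q gives Q* = 26.3077, P* = 75.1538.
A tax on buyers shifts demand down by 119: (233 - 119) - 6Q = 62 + 0.5Q, so Q_t = 8. Buyers pay P_b = 185; sellers receive P_s = P_b - 119 = 66.
Revenue is the tax times quantity traded: 119 x 8 = 952.

952.00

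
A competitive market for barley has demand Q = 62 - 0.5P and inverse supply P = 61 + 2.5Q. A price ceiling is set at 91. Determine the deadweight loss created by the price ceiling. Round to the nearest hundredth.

9.00

Rewriting demand in inverse form: P = 124 - 2Q.
Free-market equilibrium: 124 - 2Q = 61 + 2.5Q gives Q* = 14, P* = 96.
At the ceiling price 91, quantity supplied is (91 - 61)/2.5 = 12; supply is the short side, so Q = 12 trades at P = 91.
At Q = 12 the demand price is 100 and the supply price is 91. Deadweight loss is the triangle between the curves from 12 to 14: (1/2)(100 - 91)(14 - 12) = 9.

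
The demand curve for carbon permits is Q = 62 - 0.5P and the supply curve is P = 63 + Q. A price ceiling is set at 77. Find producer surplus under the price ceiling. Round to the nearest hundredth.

Rewriting demand in inverse form: P = 124 - 2Q.
Without the control, 124 - 2Q = 63 + Q so Q* = 20.3333 and P* = 83.3333.
At the ceiling price 77, quantity supplied is (77 - 63)/1 = 14; supply is the short side, so Q = 14 trades at P = 77.
PS is the triangle above supply below 77: (1/2)(14)(77 - 63) = 98.

98.00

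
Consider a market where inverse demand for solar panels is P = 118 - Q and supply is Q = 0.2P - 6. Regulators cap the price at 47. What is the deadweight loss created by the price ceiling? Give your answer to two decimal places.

Rewriting supply in inverse form: P = 30 + 5Q.
Free-market equilibrium: 118 - Q = 30 + 5Q gives Q* = 14.6667, P* = 103.3333.
At P = 47, sellers supply (47 - 30)/5 = 3.4 while buyers want more, so the quantity traded is 3.4 at price 47.
At Q = 3.4 the demand price is 114.6 and the supply price is 47. Deadweight loss is the triangle between the curves from 3.4 to 14.6667: (1/2)(114.6 - 47)(14.6667 - 3.4) = 380.8133.

380.81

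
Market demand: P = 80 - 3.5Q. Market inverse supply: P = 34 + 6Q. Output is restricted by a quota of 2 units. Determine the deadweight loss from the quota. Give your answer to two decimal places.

Unrestricted equilibrium: Q* = (80 - 34)/(3.5 + 6) = 4.8421.
At Q = 2 the demand price is 80 - 3.5(2) = 73 and the supply price is 34 + 6(2) = 46.
Deadweight loss is the triangle between the curves from 2 to 4.8421: (1/2)(73 - 46)(4.8421 - 2) = 38.3684.

38.37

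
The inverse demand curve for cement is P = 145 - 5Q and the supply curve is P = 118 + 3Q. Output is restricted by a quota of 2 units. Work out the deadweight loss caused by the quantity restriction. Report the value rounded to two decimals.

7.56

Unrestricted equilibrium: Q* = (145 - 118)/(5 + 3) = 3.375.
At Q = 2 the demand price is 145 - 5(2) = 135 and the supply price is 118 + 3(2) = 124.
Deadweight loss is the triangle between the curves from 2 to 3.375: (1/2)(135 - 124)(3.375 - 2) = 7.5625.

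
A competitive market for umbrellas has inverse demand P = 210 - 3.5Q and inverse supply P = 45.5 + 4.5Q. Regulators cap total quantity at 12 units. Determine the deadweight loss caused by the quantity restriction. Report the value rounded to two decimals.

Unrestricted equilibrium: Q* = (210 - 45.5)/(3.5 + 4.5) = 20.5625.
At Q = 12 the demand price is 210 - 3.5(12) = 168 and the supply price is 45.5 + 4.5(12) = 99.5.
DWL = (1/2)(gap between curves at 12) x (Q* - 12) = (1/2)(68.5)(8.5625) = 293.2656.

293.27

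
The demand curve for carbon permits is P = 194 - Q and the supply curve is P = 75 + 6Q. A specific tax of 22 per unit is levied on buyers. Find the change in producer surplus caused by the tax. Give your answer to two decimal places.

Pre-tax equilibrium: 194 - Q = 75 + 6Q gives Q* = 17, P* = 177.
With the tax, buyers' net willingness to pay falls by 22: (194 - 22) - Q = 75 + 6Q, so Q_t = 13.8571. Buyers pay P_b = 180.1429; sellers receive P_s = P_b - 22 = 158.1429.
Producers lose the trapezoid between P_s and P* out to Q_t plus the triangle from Q_t to Q*: change in PS = 576.0612 - 867 = -290.9388.

-290.94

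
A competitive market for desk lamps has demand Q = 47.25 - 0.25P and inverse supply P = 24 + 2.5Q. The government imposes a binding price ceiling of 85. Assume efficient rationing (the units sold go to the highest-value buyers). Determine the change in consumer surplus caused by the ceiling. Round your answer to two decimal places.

Rewriting demand in inverse form: P = 189 - 4Q.
Free-market equilibrium: 189 - 4Q = 24 + 2.5Q gives Q* = 25.3846, P* = 87.4615.
At P = 85, sellers supply (85 - 24)/2.5 = 24.4 while buyers want more, so the quantity traded is 24.4 at price 85.
CS goes from (1/2)(25.3846)(101.5385) = 1288.7574 to 1346.88 (computed as (189 - 85)(24.4) - (1/2)(4)(24.4)^2), a change of 58.1226.

58.12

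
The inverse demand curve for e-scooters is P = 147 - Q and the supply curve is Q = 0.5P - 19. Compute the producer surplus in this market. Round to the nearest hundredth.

1320.11

Rewriting supply in inverse form: P = 38 + 2Q.
Set 147 - Q = 38 + 2Q, which gives 109 = 3Q, so Q* = 36.3333 and P* = 147 - (36.3333) = 110.6667.
Producer surplus is the triangle above supply below P*: (1/2)(36.3333)(110.6667 - 38) = (1/2)(36.3333)(72.6667) = 1320.1111.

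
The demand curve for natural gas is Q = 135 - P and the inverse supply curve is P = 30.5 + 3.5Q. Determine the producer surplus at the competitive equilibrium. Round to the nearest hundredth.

943.73

Rewriting demand in inverse form: P = 135 - Q.
Equilibrium: 135 - Q = 30.5 + 3.5Q, so Q* = 23.2222 and P* = 111.7778.
PS is the area between P* and the supply curve from 0 to Q*: (1/2)(23.2222)(81.2778) = 943.7253.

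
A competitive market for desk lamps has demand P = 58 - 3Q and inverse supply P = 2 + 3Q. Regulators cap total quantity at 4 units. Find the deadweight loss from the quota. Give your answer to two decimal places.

85.33

Unrestricted equilibrium: Q* = (58 - 2)/(3 + 3) = 9.3333.
At Q = 4 the demand price is 58 - 3(4) = 46 and the supply price is 2 + 3(4) = 14.
Deadweight loss is the triangle between the curves from 4 to 9.3333: (1/2)(46 - 14)(9.3333 - 4) = 85.3333.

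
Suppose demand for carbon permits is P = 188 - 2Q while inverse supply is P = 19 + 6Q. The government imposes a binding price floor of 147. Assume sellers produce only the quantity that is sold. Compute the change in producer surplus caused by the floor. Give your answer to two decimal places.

Without the control, 188 - 2Q = 19 + 6Q so Q* = 21.125 and P* = 145.75.
At the floor price 147, quantity demanded is (188 - 147)/2 = 20.5; demand is the short side, so Q = 20.5 trades at P = 147.
PS goes from (1/2)(21.125)(126.75) = 1338.7969 to 1363.25 (computed as (147 - 19)(20.5) - (1/2)(6)(20.5)^2), a change of 24.4531.

24.45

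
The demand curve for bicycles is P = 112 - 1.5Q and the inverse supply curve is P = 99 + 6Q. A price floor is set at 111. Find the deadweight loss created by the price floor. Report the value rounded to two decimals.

4.27

Without the control, 112 - 1.5Q = 99 + 6Q so Q* = 1.7333 and P* = 109.4.
At the floor price 111, quantity demanded is (112 - 111)/1.5 = 0.6667; demand is the short side, so Q = 0.6667 trades at P = 111.
The lost-trades triangle has base Q* - 0.6667 = 1.0667 and height equal to the gap between the curves at Q = 0.6667, which is 111 - 103 = 8. DWL = (1/2)(1.0667)(8) = 4.2667.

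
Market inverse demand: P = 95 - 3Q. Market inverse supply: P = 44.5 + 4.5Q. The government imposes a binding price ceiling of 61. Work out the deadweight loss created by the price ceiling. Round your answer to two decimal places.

Without the control, 95 - 3Q = 44.5 + 4.5Q so Q* = 6.7333 and P* = 74.8.
At P = 61, sellers supply (61 - 44.5)/4.5 = 3.6667 while buyers want more, so the quantity traded is 3.6667 at price 61.
The lost-trades triangle has base Q* - 3.6667 = 3.0667 and height equal to the gap between the curves at Q = 3.6667, which is 84 - 61 = 23. DWL = (1/2)(3.0667)(23) = 35.2667.

35.27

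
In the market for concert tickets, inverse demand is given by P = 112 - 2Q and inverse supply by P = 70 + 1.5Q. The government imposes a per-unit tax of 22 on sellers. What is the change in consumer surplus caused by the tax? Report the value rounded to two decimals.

-111.35

Pre-tax equilibrium: 112 - 2Q = 70 + 1.5Q gives Q* = 12, P* = 88.
A tax on sellers shifts supply up by 22: 112 - 2Q = 70 + 1.5Q + 22, so Q_t = 5.7143. Buyers pay P_b = 100.5714; sellers receive P_s = P_b - 22 = 78.5714.
CS falls from (1/2)(12)(24) = 144 to (1/2)(5.7143)(11.4286) = 32.6531, a change of -111.3469.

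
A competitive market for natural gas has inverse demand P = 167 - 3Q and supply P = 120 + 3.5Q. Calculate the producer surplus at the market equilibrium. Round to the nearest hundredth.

Setting demand equal to supply, 47 = 6.5Q, so Q* = 7.2308 and P* = 145.3077.
The supply curve's price intercept is 120, so PS = (1/2)(Q*)(P* - 120) = (1/2)(7.2308)(25.3077) = 91.497.

91.50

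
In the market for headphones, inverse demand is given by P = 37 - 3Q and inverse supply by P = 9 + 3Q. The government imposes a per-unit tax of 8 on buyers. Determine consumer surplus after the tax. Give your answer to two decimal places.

Without the tax, 37 - 3Q = 9 + 3Q so Q* = 4.6667 and P* = 23.
A tax on buyers shifts demand down by 8: (37 - 8) - 3Q = 9 + 3Q, so Q_t = 3.3333. Buyers pay P_b = 27; sellers receive P_s = P_b - 8 = 19.
CS = (1/2)(Q_t)(37 - P_b) = (1/2)(3.3333)(10) = 16.6667.

16.67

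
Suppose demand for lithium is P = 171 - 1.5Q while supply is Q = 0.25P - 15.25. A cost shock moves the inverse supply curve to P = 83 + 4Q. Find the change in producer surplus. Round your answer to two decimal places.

Rewriting supply in inverse form: P = 61 + 4Q.
Initial equilibrium: Q_0 = 20, P_0 = 141; CS_0 = (1/2)(20)(30) = 300, PS_0 = (1/2)(20)(80) = 800.
New equilibrium: 171 - 1.5Q = 83 + 4Q gives Q_1 = 16, P_1 = 147; CS_1 = 192, PS_1 = 512.
Change in producer surplus = 512 - 800 = -288.

-288.00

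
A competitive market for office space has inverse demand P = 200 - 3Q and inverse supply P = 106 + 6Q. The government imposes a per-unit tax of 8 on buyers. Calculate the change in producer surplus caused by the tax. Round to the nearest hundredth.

Pre-tax equilibrium: 200 - 3Q = 106 + 6Q gives Q* = 10.4444, P* = 168.6667.
With the tax, buyers' net willingness to pay falls by 8: (200 - 8) - 3Q = 106 + 6Q, so Q_t = 9.5556. Buyers pay P_b = 171.3333; sellers receive P_s = P_b - 8 = 163.3333.
Producers lose the trapezoid between P_s and P* out to Q_t plus the triangle from Q_t to Q*: change in PS = 273.9259 - 327.2593 = -53.3333.

-53.33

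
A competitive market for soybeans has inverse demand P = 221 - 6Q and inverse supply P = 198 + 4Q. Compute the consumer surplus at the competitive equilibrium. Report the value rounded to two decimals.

15.87

Set 221 - 6Q = 198 + 4Q, which gives 23 = 10Q, so Q* = 2.3 and P* = 221 - 6(2.3) = 207.2.
Consumer surplus is the triangle under demand above P*: (1/2)(2.3)(221 - 207.2) = (1/2)(2.3)(13.8) = 15.87.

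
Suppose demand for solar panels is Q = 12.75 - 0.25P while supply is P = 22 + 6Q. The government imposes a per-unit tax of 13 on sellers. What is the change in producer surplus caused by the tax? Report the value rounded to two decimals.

-17.55

Rewriting demand in inverse form: P = 51 - 4Q.
Without the tax, 51 - 4Q = 22 + 6Q so Q* = 2.9 and P* = 39.4.
A tax on sellers shifts supply up by 13: 51 - 4Q = 22 + 6Q + 13, so Q_t = 1.6. Buyers pay P_b = 44.6; sellers receive P_s = P_b - 13 = 31.6.
PS falls from (1/2)(2.9)(17.4) = 25.23 to (1/2)(1.6)(9.6) = 7.68, a change of -17.55.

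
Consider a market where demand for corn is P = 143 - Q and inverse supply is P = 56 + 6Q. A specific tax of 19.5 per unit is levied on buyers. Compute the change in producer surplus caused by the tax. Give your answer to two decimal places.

Pre-tax equilibrium: 143 - Q = 56 + 6Q gives Q* = 12.4286, P* = 130.5714.
With the tax, buyers' net willingness to pay falls by 19.5: (143 - 19.5) - Q = 56 + 6Q, so Q_t = 9.6429. Buyers pay P_b = 133.3571; sellers receive P_s = P_b - 19.5 = 113.8571.
Producers lose the trapezoid between P_s and P* out to Q_t plus the triangle from Q_t to Q*: change in PS = 278.9541 - 463.4082 = -184.4541.

-184.45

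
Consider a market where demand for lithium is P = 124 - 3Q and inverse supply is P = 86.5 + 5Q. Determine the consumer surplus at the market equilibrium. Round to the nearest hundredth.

Equilibrium: 124 - 3Q = 86.5 + 5Q, so Q* = 4.6875 and P* = 109.9375.
Consumer surplus is the triangle under demand above P*: (1/2)(4.6875)(124 - 109.9375) = (1/2)(4.6875)(14.0625) = 32.959.

32.96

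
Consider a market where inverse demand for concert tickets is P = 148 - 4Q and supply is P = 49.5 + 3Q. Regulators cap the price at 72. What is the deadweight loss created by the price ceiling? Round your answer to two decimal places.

151.14

Without the control, 148 - 4Q = 49.5 + 3Q so Q* = 14.0714 and P* = 91.7143.
At P = 72, sellers supply (72 - 49.5)/3 = 7.5 while buyers want more, so the quantity traded is 7.5 at price 72.
At Q = 7.5 the demand price is 118 and the supply price is 72. Deadweight loss is the triangle between the curves from 7.5 to 14.0714: (1/2)(118 - 72)(14.0714 - 7.5) = 151.1429.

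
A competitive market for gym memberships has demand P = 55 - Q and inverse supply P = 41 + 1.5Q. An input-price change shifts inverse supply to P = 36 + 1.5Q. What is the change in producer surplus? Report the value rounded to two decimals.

Initial equilibrium: Q_0 = 5.6, P_0 = 49.4; CS_0 = (1/2)(5.6)(5.6) = 15.68, PS_0 = (1/2)(5.6)(8.4) = 23.52.
New equilibrium: 55 - Q = 36 + 1.5Q gives Q_1 = 7.6, P_1 = 47.4; CS_1 = 28.88, PS_1 = 43.32.
Change in producer surplus = 43.32 - 23.52 = 19.8.

19.80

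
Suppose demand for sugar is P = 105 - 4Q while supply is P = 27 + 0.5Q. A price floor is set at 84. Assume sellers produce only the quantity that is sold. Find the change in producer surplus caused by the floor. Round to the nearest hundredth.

217.25

Free-market equilibrium: 105 - 4Q = 27 + 0.5Q gives Q* = 17.3333, P* = 35.6667.
At the floor price 84, quantity demanded is (105 - 84)/4 = 5.25; demand is the short side, so Q = 5.25 trades at P = 84.
PS goes from (1/2)(17.3333)(8.6667) = 75.1111 to 292.3594 (computed as (84 - 27)(5.25) - (1/2)(0.5)(5.25)^2), a change of 217.2483.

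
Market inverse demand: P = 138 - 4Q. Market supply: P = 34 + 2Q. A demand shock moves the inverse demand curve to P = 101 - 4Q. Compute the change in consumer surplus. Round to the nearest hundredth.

Initial equilibrium: Q_0 = 17.3333, P_0 = 68.6667; CS_0 = (1/2)(17.3333)(69.3333) = 600.8889, PS_0 = (1/2)(17.3333)(34.6667) = 300.4444.
New equilibrium: 101 - 4Q = 34 + 2Q gives Q_1 = 11.1667, P_1 = 56.3333; CS_1 = 249.3889, PS_1 = 124.6944.
Change in consumer surplus = 249.3889 - 600.8889 = -351.5.

-351.50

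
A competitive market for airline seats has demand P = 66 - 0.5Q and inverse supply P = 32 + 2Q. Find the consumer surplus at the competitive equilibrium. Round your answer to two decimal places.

46.24

Setting demand equal to supply, 34 = 2.5Q, so Q* = 13.6 and P* = 59.2.
Consumer surplus is the triangle under demand above P*: (1/2)(13.6)(66 - 59.2) = (1/2)(13.6)(6.8) = 46.24.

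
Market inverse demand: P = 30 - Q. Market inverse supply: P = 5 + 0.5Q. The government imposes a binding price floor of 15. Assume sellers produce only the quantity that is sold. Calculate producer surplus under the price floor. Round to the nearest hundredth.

93.75

Without the control, 30 - Q = 5 + 0.5Q so Q* = 16.6667 and P* = 13.3333.
At the floor price 15, quantity demanded is (30 - 15)/1 = 15; demand is the short side, so Q = 15 trades at P = 15.
The supply price at Q = 15 is 12.5. PS is the trapezoid between 15 and supply over [0, 15]: (1/2)[(15 - 5) + (15 - 12.5)](15) = 93.75.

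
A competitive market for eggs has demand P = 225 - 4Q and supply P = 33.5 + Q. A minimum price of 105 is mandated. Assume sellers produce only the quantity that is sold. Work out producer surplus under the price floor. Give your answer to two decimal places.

Without the control, 225 - 4Q = 33.5 + Q so Q* = 38.3 and P* = 71.8.
At the floor price 105, quantity demanded is (225 - 105)/4 = 30; demand is the short side, so Q = 30 trades at P = 105.
The supply price at Q = 30 is 63.5. PS is the trapezoid between 105 and supply over [0, 30]: (1/2)[(105 - 33.5) + (105 - 63.5)](30) = 1695.

1695.00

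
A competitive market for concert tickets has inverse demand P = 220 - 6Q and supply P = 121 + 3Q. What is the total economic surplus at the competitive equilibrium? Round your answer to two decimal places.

Equilibrium: 220 - 6Q = 121 + 3Q, so Q* = 11 and P* = 154.
Total surplus is the full triangle between the curves from 0 to Q*: (1/2)(11)(220 - 121) = 544.5.

544.50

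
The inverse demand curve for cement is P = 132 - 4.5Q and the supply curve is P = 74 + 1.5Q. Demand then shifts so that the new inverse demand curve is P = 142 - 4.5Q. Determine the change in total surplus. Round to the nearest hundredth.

Initial equilibrium: Q_0 = 9.6667, P_0 = 88.5; CS_0 = (1/2)(9.6667)(43.5) = 210.25, PS_0 = (1/2)(9.6667)(14.5) = 70.0833.
New equilibrium: 142 - 4.5Q = 74 + 1.5Q gives Q_1 = 11.3333, P_1 = 91; CS_1 = 289, PS_1 = 96.3333.
Change in total surplus = (289 + 96.3333) - (210.25 + 70.0833) = 105.

105.00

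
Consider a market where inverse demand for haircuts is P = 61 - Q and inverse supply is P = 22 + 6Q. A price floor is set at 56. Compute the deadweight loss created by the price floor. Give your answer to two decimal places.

1.14

Free-market equilibrium: 61 - Q = 22 + 6Q gives Q* = 5.5714, P* = 55.4286.
At the floor price 56, quantity demanded is (61 - 56)/1 = 5; demand is the short side, so Q = 5 trades at P = 56.
At Q = 5 the demand price is 56 and the supply price is 52. Deadweight loss is the triangle between the curves from 5 to 5.5714: (1/2)(56 - 52)(5.5714 - 5) = 1.1429.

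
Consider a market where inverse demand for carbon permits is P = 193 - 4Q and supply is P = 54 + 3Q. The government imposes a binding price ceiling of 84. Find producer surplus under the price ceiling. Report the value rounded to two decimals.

Free-market equilibrium: 193 - 4Q = 54 + 3Q gives Q* = 19.8571, P* = 113.5714.
At P = 84, sellers supply (84 - 54)/3 = 10 while buyers want more, so the quantity traded is 10 at price 84.
PS is the triangle above supply below 84: (1/2)(10)(84 - 54) = 150.

150.00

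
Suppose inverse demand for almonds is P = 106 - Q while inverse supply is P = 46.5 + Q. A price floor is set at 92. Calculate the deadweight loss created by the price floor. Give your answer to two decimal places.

248.06

Free-market equilibrium: 106 - Q = 46.5 + Q gives Q* = 29.75, P* = 76.25.
At the floor price 92, quantity demanded is (106 - 92)/1 = 14; demand is the short side, so Q = 14 trades at P = 92.
The lost-trades triangle has base Q* - 14 = 15.75 and height equal to the gap between the curves at Q = 14, which is 92 - 60.5 = 31.5. DWL = (1/2)(15.75)(31.5) = 248.0625.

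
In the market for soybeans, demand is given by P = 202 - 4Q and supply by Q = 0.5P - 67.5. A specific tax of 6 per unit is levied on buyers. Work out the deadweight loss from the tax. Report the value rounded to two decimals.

Rewriting supply in inverse form: P = 135 + 2Q.
Without the tax, 202 - 4Q = 135 + 2Q so Q* = 11.1667 and P* = 157.3333.
With the tax, buyers' net willingness to pay falls by 6: (202 - 6) - 4Q = 135 + 2Q, so Q_t = 10.1667. Buyers pay P_b = 161.3333; sellers receive P_s = P_b - 6 = 155.3333.
The welfare triangle lost has base Q* - Q_t = 1 and height t = 6, so DWL = (1/2)(1)(6) = 3.

3.00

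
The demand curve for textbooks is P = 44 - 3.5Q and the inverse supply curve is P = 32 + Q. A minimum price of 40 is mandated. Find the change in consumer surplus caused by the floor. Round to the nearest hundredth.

-10.16

Free-market equilibrium: 44 - 3.5Q = 32 + Q gives Q* = 2.6667, P* = 34.6667.
At the floor price 40, quantity demanded is (44 - 40)/3.5 = 1.1429; demand is the short side, so Q = 1.1429 trades at P = 40.
CS goes from (1/2)(2.6667)(9.3333) = 12.4444 to 2.2857 (computed as (44 - 40)(1.1429) - (1/2)(3.5)(1.1429)^2), a change of -10.1587.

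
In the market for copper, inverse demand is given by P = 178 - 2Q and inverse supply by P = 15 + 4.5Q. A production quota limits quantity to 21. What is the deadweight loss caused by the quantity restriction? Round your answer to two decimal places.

Without the quota, 178 - 2Q = 15 + 4.5Q gives Q* = 25.0769.
At Q = 21 the demand price is 178 - 2(21) = 136 and the supply price is 15 + 4.5(21) = 109.5.
Deadweight loss is the triangle between the curves from 21 to 25.0769: (1/2)(136 - 109.5)(25.0769 - 21) = 54.0192.

54.02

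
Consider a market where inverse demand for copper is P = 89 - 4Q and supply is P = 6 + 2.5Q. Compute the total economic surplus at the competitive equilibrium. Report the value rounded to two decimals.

Set 89 - 4Q = 6 + 2.5Q, which gives 83 = 6.5Q, so Q* = 12.7692 and P* = 89 - 4(12.7692) = 37.9231.
Total surplus is the full triangle between the curves from 0 to Q*: (1/2)(12.7692)(89 - 6) = 529.9231.

529.92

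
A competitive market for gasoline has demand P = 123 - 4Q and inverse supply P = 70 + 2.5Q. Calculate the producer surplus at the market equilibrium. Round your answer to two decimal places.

Setting demand equal to supply, 53 = 6.5Q, so Q* = 8.1538 and P* = 90.3846.
PS is the area between P* and the supply curve from 0 to Q*: (1/2)(8.1538)(20.3846) = 83.1065.

83.11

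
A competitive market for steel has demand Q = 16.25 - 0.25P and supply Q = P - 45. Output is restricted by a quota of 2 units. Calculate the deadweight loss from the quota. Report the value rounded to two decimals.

10.00

Rewriting demand in inverse form: P = 65 - 4Q.
Rewriting supply in inverse form: P = 45 + Q.
Without the quota, 65 - 4Q = 45 + Q gives Q* = 4.
At Q = 2 the demand price is 65 - 4(2) = 57 and the supply price is 45 + (2) = 47.
Deadweight loss is the triangle between the curves from 2 to 4: (1/2)(57 - 47)(4 - 2) = 10.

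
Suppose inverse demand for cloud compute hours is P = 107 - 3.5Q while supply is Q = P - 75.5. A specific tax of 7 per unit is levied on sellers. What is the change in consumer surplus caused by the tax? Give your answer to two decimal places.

Rewriting supply in inverse form: P = 75.5 + Q.
Pre-tax equilibrium: 107 - 3.5Q = 75.5 + Q gives Q* = 7, P* = 82.5.
With the tax, sellers need 7 more per unit: 107 - 3.5Q = 75.5 + Q + 7, so Q_t = 5.4444. Buyers pay P_b = 87.9444; sellers receive P_s = P_b - 7 = 80.9444.
CS falls from (1/2)(7)(24.5) = 85.75 to (1/2)(5.4444)(19.0556) = 51.8735, a change of -33.8765.

-33.88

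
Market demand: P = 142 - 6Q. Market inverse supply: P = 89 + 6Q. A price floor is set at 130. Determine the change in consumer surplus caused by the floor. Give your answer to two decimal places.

-46.52

Without the control, 142 - 6Q = 89 + 6Q so Q* = 4.4167 and P* = 115.5.
At P = 130, buyers demand (142 - 130)/6 = 2 while sellers would supply more, so the quantity traded is 2 at price 130.
CS goes from (1/2)(4.4167)(26.5) = 58.5208 to 12 (computed as (142 - 130)(2) - (1/2)(6)(2)^2), a change of -46.5208.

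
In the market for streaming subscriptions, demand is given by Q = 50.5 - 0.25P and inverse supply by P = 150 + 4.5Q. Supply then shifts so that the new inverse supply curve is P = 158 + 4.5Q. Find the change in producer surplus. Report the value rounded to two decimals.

-23.92

Rewriting demand in inverse form: P = 202 - 4Q.
Initial equilibrium: Q_0 = 6.1176, P_0 = 177.5294; CS_0 = (1/2)(6.1176)(24.4706) = 74.8512, PS_0 = (1/2)(6.1176)(27.5294) = 84.2076.
New equilibrium: 202 - 4Q = 158 + 4.5Q gives Q_1 = 5.1765, P_1 = 181.2941; CS_1 = 53.5917, PS_1 = 60.2907.
Change in producer surplus = 60.2907 - 84.2076 = -23.917.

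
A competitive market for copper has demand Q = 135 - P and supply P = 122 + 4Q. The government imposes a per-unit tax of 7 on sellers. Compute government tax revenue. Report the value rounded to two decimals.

Rewriting demand in inverse form: P = 135 - Q.
Pre-tax equilibrium: 135 - Q = 122 + 4Q gives Q* = 2.6, P* = 132.4.
With the tax, sellers need 7 more per unit: 135 - Q = 122 + 4Q + 7, so Q_t = 1.2. Buyers pay P_b = 133.8; sellers receive P_s = P_b - 7 = 126.8.
Revenue is the tax times quantity traded: 7 x 1.2 = 8.4.

8.40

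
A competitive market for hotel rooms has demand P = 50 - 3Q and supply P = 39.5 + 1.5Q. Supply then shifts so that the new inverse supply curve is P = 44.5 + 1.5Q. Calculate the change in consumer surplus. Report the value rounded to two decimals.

-5.93

Initial equilibrium: Q_0 = 2.3333, P_0 = 43; CS_0 = (1/2)(2.3333)(7) = 8.1667, PS_0 = (1/2)(2.3333)(3.5) = 4.0833.
New equilibrium: 50 - 3Q = 44.5 + 1.5Q gives Q_1 = 1.2222, P_1 = 46.3333; CS_1 = 2.2407, PS_1 = 1.1204.
Change in consumer surplus = 2.2407 - 8.1667 = -5.9259.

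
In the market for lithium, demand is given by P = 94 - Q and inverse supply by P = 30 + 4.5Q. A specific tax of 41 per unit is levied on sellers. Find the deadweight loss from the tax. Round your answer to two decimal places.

Pre-tax equilibrium: 94 - Q = 30 + 4.5Q gives Q* = 11.6364, P* = 82.3636.
With the tax, sellers need 41 more per unit: 94 - Q = 30 + 4.5Q + 41, so Q_t = 4.1818. Buyers pay P_b = 89.8182; sellers receive P_s = P_b - 41 = 48.8182.
Deadweight loss is the triangle between the curves from Q_t to Q*: (1/2)(11.6364 - 4.1818)(41) = 152.8182.

152.82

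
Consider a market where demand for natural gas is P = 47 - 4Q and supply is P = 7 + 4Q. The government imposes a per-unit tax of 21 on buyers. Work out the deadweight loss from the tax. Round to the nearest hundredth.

27.56

Without the tax, 47 - 4Q = 7 + 4Q so Q* = 5 and P* = 27.
With the tax, buyers' net willingness to pay falls by 21: (47 - 21) - 4Q = 7 + 4Q, so Q_t = 2.375. Buyers pay P_b = 37.5; sellers receive P_s = P_b - 21 = 16.5.
The welfare triangle lost has base Q* - Q_t = 2.625 and height t = 21, so DWL = (1/2)(2.625)(21) = 27.5625.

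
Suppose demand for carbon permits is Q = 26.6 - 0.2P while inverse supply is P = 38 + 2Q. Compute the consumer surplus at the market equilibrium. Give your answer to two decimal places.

Rewriting demand in inverse form: P = 133 - 5Q.
Setting demand equal to supply, 95 = 7Q, so Q* = 13.5714 and P* = 65.1429.
CS is the area between the demand curve and P* from 0 to Q*: (1/2)(13.5714)(67.8571) = 460.4592.

460.46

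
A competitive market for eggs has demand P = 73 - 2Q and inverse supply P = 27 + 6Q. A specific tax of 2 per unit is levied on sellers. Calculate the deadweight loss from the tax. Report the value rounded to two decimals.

0.25

Pre-tax equilibrium: 73 - 2Q = 27 + 6Q gives Q* = 5.75, P* = 61.5.
With the tax, sellers need 2 more per unit: 73 - 2Q = 27 + 6Q + 2, so Q_t = 5.5. Buyers pay P_b = 62; sellers receive P_s = P_b - 2 = 60.
Deadweight loss is the triangle between the curves from Q_t to Q*: (1/2)(5.75 - 5.5)(2) = 0.25.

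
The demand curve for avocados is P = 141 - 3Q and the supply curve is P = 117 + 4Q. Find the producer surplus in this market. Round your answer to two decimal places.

Equilibrium: 141 - 3Q = 117 + 4Q, so Q* = 3.4286 and P* = 130.7143.
Producer surplus is the triangle above supply below P*: (1/2)(3.4286)(130.7143 - 117) = (1/2)(3.4286)(13.7143) = 23.5102.

23.51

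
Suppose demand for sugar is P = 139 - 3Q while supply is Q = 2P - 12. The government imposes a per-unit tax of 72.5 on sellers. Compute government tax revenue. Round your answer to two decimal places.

Rewriting supply in inverse form: P = 6 + 0.5Q.
Pre-tax equilibrium: 139 - 3Q = 6 + 0.5Q gives Q* = 38, P* = 25.
With the tax, sellers need 72.5 more per unit: 139 - 3Q = 6 + 0.5Q + 72.5, so Q_t = 17.2857. Buyers pay P_b = 87.1429; sellers receive P_s = P_b - 72.5 = 14.6429.
Revenue is the tax times quantity traded: 72.5 x 17.2857 = 1253.2143.

1253.21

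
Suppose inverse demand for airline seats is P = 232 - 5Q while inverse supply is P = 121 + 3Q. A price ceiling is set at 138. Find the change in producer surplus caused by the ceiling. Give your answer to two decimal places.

Free-market equilibrium: 232 - 5Q = 121 + 3Q gives Q* = 13.875, P* = 162.625.
At P = 138, sellers supply (138 - 121)/3 = 5.6667 while buyers want more, so the quantity traded is 5.6667 at price 138.
PS goes from (1/2)(13.875)(41.625) = 288.7734 to 48.1667 (computed as (138 - 121)(5.6667) - (1/2)(3)(5.6667)^2), a change of -240.6068.

-240.61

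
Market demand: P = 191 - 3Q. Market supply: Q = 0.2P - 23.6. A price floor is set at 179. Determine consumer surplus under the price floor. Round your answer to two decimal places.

24.00

Rewriting supply in inverse form: P = 118 + 5Q.
Free-market equilibrium: 191 - 3Q = 118 + 5Q gives Q* = 9.125, P* = 163.625.
At P = 179, buyers demand (191 - 179)/3 = 4 while sellers would supply more, so the quantity traded is 4 at price 179.
CS is the triangle under demand above 179: (1/2)(4)(191 - 179) = 24.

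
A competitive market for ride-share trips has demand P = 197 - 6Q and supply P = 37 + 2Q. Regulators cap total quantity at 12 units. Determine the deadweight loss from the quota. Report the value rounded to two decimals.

256.00

Unrestricted equilibrium: Q* = (197 - 37)/(6 + 2) = 20.
At Q = 12 the demand price is 197 - 6(12) = 125 and the supply price is 37 + 2(12) = 61.
Deadweight loss is the triangle between the curves from 12 to 20: (1/2)(125 - 61)(20 - 12) = 256.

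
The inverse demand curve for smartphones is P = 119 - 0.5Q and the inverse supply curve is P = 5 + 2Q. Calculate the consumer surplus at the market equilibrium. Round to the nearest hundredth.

Equilibrium: 119 - 0.5Q = 5 + 2Q, so Q* = 45.6 and P* = 96.2.
Consumer surplus is the triangle under demand above P*: (1/2)(45.6)(119 - 96.2) = (1/2)(45.6)(22.8) = 519.84.

519.84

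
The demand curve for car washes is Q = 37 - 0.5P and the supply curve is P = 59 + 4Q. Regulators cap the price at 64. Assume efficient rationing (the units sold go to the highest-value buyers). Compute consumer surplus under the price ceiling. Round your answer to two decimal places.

10.94

Rewriting demand in inverse form: P = 74 - 2Q.
Free-market equilibrium: 74 - 2Q = 59 + 4Q gives Q* = 2.5, P* = 69.
At the ceiling price 64, quantity supplied is (64 - 59)/4 = 1.25; supply is the short side, so Q = 1.25 trades at P = 64.
The demand price at Q = 1.25 is 71.5. CS is the trapezoid between demand and 64 over [0, 1.25]: (1/2)[(74 - 64) + (71.5 - 64)](1.25) = 10.9375.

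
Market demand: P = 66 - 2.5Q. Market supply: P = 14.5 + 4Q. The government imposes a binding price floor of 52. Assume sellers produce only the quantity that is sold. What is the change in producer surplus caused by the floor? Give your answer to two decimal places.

Free-market equilibrium: 66 - 2.5Q = 14.5 + 4Q gives Q* = 7.9231, P* = 46.1923.
At the floor price 52, quantity demanded is (66 - 52)/2.5 = 5.6; demand is the short side, so Q = 5.6 trades at P = 52.
PS goes from (1/2)(7.9231)(31.6923) = 125.5503 to 147.28 (computed as (52 - 14.5)(5.6) - (1/2)(4)(5.6)^2), a change of 21.7297.

21.73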